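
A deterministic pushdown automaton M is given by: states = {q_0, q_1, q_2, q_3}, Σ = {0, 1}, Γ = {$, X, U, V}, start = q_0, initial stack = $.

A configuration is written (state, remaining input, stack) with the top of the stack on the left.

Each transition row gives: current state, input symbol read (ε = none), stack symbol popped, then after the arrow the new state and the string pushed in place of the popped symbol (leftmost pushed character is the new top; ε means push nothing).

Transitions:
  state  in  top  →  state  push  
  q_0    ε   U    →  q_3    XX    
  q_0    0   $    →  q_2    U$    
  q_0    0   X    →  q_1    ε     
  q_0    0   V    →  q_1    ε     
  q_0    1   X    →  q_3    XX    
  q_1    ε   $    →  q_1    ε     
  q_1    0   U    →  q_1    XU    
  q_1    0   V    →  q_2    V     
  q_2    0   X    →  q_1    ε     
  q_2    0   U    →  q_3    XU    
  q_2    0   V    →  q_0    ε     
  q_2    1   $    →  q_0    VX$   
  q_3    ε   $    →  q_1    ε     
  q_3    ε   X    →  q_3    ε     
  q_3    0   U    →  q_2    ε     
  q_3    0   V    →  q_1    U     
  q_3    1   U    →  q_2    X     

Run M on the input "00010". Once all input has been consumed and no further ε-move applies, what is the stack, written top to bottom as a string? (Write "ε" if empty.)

X$

(q_0, 00010, $)
  read 0, top $: go to q_2, push U$ → (q_2, 0010, U$)
  read 0, top U: go to q_3, push XU → (q_3, 010, XU$)
  ε-move, top X: go to q_3, push ε → (q_3, 010, U$)
  read 0, top U: go to q_2, push ε → (q_2, 10, $)
  read 1, top $: go to q_0, push VX$ → (q_0, 0, VX$)
  read 0, top V: go to q_1, push ε → (q_1, ε, X$)
All input consumed in state q_1 with stack X$.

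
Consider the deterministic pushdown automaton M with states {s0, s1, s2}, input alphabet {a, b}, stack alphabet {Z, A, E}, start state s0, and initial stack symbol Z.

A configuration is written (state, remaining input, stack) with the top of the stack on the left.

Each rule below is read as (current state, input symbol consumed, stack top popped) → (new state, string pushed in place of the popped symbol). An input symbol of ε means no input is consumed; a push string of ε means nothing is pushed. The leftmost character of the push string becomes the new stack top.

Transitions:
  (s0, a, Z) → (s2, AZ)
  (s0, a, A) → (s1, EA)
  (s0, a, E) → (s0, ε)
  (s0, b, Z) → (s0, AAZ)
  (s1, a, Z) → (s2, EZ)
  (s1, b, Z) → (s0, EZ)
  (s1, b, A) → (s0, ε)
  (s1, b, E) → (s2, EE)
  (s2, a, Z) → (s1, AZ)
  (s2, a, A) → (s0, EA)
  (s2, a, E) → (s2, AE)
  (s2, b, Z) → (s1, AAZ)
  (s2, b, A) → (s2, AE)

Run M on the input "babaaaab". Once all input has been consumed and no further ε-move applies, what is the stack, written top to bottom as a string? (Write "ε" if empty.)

EEAEEAAZ

(s0, babaaaab, Z)
  read b, top Z: go to s0, push AAZ → (s0, abaaaab, AAZ)
  read a, top A: go to s1, push EA → (s1, baaaab, EAAZ)
  read b, top E: go to s2, push EE → (s2, aaaab, EEAAZ)
  read a, top E: go to s2, push AE → (s2, aaab, AEEAAZ)
  read a, top A: go to s0, push EA → (s0, aab, EAEEAAZ)
  read a, top E: go to s0, push ε → (s0, ab, AEEAAZ)
  read a, top A: go to s1, push EA → (s1, b, EAEEAAZ)
  read b, top E: go to s2, push EE → (s2, ε, EEAEEAAZ)
All input consumed in state s2 with stack EEAEEAAZ.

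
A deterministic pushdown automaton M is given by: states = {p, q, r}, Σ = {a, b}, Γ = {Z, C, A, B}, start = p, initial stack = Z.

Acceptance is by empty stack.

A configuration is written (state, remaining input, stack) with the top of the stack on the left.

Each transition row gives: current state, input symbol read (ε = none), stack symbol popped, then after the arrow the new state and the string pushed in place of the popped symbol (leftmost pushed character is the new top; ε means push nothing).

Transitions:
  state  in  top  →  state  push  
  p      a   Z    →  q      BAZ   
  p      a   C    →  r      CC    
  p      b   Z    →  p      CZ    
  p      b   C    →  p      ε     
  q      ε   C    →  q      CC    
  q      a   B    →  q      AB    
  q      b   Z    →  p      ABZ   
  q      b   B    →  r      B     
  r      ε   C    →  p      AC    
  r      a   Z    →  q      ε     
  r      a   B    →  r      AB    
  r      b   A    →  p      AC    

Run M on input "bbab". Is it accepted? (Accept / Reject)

(p, bbab, Z)
  read b, top Z: go to p, push CZ → (p, bab, CZ)
  read b, top C: go to p, push ε → (p, ab, Z)
  read a, top Z: go to q, push BAZ → (q, b, BAZ)
  read b, top B: go to r, push B → (r, ε, BAZ)
All input consumed; stack is BAZ, not empty, and no further ε-move applies.

Reject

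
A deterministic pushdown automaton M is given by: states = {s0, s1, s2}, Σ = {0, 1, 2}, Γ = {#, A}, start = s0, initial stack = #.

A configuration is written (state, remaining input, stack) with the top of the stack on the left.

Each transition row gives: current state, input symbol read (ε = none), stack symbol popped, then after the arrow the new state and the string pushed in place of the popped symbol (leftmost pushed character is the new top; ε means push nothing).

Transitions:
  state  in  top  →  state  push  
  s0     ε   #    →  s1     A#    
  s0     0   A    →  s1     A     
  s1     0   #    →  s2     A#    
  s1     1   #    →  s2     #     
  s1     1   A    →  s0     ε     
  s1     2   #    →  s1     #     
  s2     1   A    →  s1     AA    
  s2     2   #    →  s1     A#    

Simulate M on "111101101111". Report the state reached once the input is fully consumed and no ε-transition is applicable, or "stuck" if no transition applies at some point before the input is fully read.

(s0, 111101101111, #)
  ε-move, top #: go to s1, push A# → (s1, 111101101111, A#)
  read 1, top A: go to s0, push ε → (s0, 11101101111, #)
  ε-move, top #: go to s1, push A# → (s1, 11101101111, A#)
  read 1, top A: go to s0, push ε → (s0, 1101101111, #)
  ε-move, top #: go to s1, push A# → (s1, 1101101111, A#)
  read 1, top A: go to s0, push ε → (s0, 101101111, #)
  ε-move, top #: go to s1, push A# → (s1, 101101111, A#)
  read 1, top A: go to s0, push ε → (s0, 01101111, #)
  ε-move, top #: go to s1, push A# → (s1, 01101111, A#)
No transition for (s1, 0, top A); M blocks with input 01101111 remaining.

stuck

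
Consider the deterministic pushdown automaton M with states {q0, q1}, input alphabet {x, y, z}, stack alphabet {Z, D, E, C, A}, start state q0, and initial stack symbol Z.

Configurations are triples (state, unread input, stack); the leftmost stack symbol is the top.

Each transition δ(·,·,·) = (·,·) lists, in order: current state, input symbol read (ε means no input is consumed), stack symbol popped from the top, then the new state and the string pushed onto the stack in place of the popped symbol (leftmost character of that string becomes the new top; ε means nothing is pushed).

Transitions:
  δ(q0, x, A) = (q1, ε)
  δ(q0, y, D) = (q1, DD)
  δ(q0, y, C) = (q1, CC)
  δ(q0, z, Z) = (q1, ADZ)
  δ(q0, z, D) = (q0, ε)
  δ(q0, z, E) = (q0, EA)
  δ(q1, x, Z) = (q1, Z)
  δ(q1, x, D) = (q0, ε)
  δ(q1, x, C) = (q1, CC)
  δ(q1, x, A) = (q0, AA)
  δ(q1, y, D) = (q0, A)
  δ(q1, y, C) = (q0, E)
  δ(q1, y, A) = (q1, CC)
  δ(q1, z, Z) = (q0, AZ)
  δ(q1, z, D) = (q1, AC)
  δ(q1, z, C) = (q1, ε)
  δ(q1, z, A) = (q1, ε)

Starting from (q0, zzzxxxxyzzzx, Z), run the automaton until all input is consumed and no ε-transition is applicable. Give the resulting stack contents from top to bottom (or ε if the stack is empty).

(q0, zzzxxxxyzzzx, Z)
  read z, top Z: go to q1, push ADZ → (q1, zzxxxxyzzzx, ADZ)
  read z, top A: go to q1, push ε → (q1, zxxxxyzzzx, DZ)
  read z, top D: go to q1, push AC → (q1, xxxxyzzzx, ACZ)
  read x, top A: go to q0, push AA → (q0, xxxyzzzx, AACZ)
  read x, top A: go to q1, push ε → (q1, xxyzzzx, ACZ)
  read x, top A: go to q0, push AA → (q0, xyzzzx, AACZ)
  read x, top A: go to q1, push ε → (q1, yzzzx, ACZ)
  read y, top A: go to q1, push CC → (q1, zzzx, CCCZ)
  read z, top C: go to q1, push ε → (q1, zzx, CCZ)
  read z, top C: go to q1, push ε → (q1, zx, CZ)
  read z, top C: go to q1, push ε → (q1, x, Z)
  read x, top Z: go to q1, push Z → (q1, ε, Z)
All input consumed in state q1 with stack Z.

Z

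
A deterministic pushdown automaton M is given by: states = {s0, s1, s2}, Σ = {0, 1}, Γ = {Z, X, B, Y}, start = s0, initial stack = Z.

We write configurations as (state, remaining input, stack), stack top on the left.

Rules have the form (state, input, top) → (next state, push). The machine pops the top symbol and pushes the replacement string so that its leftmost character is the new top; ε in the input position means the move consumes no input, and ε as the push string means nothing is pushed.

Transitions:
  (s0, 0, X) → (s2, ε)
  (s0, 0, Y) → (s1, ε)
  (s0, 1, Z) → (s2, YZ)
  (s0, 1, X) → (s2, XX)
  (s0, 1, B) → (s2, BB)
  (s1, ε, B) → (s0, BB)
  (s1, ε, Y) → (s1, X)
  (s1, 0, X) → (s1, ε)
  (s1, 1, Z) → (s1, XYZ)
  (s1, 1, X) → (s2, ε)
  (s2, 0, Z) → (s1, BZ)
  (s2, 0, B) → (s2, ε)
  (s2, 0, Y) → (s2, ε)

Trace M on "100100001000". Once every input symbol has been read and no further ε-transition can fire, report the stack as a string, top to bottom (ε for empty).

Z

(s0, 100100001000, Z)
  read 1, top Z: go to s2, push YZ → (s2, 00100001000, YZ)
  read 0, top Y: go to s2, push ε → (s2, 0100001000, Z)
  read 0, top Z: go to s1, push BZ → (s1, 100001000, BZ)
  ε-move, top B: go to s0, push BB → (s0, 100001000, BBZ)
  read 1, top B: go to s2, push BB → (s2, 00001000, BBBZ)
  read 0, top B: go to s2, push ε → (s2, 0001000, BBZ)
  read 0, top B: go to s2, push ε → (s2, 001000, BZ)
  read 0, top B: go to s2, push ε → (s2, 01000, Z)
  read 0, top Z: go to s1, push BZ → (s1, 1000, BZ)
  ε-move, top B: go to s0, push BB → (s0, 1000, BBZ)
  read 1, top B: go to s2, push BB → (s2, 000, BBBZ)
  read 0, top B: go to s2, push ε → (s2, 00, BBZ)
  read 0, top B: go to s2, push ε → (s2, 0, BZ)
  read 0, top B: go to s2, push ε → (s2, ε, Z)
All input consumed in state s2 with stack Z.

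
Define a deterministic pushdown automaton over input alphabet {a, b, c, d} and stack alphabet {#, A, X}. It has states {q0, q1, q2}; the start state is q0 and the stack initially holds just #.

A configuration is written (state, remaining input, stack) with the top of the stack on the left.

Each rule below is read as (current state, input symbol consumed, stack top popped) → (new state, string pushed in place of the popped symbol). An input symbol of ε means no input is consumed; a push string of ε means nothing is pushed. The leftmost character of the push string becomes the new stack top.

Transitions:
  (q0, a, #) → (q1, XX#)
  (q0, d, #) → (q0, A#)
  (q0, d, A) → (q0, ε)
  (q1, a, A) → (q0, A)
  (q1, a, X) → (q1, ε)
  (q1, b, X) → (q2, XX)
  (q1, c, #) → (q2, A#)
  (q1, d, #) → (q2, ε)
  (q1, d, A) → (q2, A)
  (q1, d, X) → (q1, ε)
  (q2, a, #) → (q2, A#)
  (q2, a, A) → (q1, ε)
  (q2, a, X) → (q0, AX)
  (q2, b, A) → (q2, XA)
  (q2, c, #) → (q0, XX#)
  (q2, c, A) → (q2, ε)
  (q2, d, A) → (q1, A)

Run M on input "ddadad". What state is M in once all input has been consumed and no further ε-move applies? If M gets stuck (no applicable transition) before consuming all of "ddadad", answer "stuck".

(q0, ddadad, #)
  read d, top #: go to q0, push A# → (q0, dadad, A#)
  read d, top A: go to q0, push ε → (q0, adad, #)
  read a, top #: go to q1, push XX# → (q1, dad, XX#)
  read d, top X: go to q1, push ε → (q1, ad, X#)
  read a, top X: go to q1, push ε → (q1, d, #)
  read d, top #: go to q2, push ε → (q2, ε, ε)
All input consumed; M is in state q2.

q2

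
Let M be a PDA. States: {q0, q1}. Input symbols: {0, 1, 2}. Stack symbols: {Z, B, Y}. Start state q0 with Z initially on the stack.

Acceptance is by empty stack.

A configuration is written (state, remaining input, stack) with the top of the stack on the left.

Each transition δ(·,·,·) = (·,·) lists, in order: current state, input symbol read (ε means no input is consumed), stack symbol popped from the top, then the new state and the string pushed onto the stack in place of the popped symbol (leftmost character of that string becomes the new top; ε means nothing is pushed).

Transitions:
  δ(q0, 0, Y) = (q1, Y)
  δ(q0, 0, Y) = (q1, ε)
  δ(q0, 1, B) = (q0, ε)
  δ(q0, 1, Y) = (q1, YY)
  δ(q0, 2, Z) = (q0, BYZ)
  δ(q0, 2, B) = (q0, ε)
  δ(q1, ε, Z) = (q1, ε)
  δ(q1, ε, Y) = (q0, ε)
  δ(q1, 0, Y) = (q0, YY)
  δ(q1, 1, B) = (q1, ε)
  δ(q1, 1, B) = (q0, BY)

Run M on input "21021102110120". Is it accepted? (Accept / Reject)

No computation consumes all input and empties the stack.

Reject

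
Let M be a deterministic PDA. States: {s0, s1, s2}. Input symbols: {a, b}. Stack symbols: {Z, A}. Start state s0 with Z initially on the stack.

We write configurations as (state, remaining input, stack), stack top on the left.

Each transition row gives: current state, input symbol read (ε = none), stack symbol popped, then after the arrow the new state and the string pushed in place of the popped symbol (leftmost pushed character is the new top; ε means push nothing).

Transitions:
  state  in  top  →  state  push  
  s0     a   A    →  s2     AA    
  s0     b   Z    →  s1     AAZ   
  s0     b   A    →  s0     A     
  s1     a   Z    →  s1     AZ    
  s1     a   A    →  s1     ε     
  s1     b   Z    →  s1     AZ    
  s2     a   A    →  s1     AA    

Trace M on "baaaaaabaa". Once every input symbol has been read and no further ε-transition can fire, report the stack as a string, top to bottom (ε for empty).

AZ

(s0, baaaaaabaa, Z)
  read b, top Z: go to s1, push AAZ → (s1, aaaaaabaa, AAZ)
  read a, top A: go to s1, push ε → (s1, aaaaabaa, AZ)
  read a, top A: go to s1, push ε → (s1, aaaabaa, Z)
  read a, top Z: go to s1, push AZ → (s1, aaabaa, AZ)
  read a, top A: go to s1, push ε → (s1, aabaa, Z)
  read a, top Z: go to s1, push AZ → (s1, abaa, AZ)
  read a, top A: go to s1, push ε → (s1, baa, Z)
  read b, top Z: go to s1, push AZ → (s1, aa, AZ)
  read a, top A: go to s1, push ε → (s1, a, Z)
  read a, top Z: go to s1, push AZ → (s1, ε, AZ)
All input consumed in state s1 with stack AZ.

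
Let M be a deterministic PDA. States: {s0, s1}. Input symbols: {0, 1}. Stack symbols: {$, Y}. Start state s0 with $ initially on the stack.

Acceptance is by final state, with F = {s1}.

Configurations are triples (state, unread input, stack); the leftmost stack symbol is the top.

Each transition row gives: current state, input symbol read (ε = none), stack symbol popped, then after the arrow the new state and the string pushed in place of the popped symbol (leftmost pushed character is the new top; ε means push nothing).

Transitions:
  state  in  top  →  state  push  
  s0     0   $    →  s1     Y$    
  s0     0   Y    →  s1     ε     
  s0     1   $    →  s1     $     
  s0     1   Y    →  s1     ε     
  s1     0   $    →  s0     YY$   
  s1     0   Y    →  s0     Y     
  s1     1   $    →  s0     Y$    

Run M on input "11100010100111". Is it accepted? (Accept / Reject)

(s0, 11100010100111, $)
  read 1, top $: go to s1, push $ → (s1, 1100010100111, $)
  read 1, top $: go to s0, push Y$ → (s0, 100010100111, Y$)
  read 1, top Y: go to s1, push ε → (s1, 00010100111, $)
  read 0, top $: go to s0, push YY$ → (s0, 0010100111, YY$)
  read 0, top Y: go to s1, push ε → (s1, 010100111, Y$)
  read 0, top Y: go to s0, push Y → (s0, 10100111, Y$)
  read 1, top Y: go to s1, push ε → (s1, 0100111, $)
  read 0, top $: go to s0, push YY$ → (s0, 100111, YY$)
  read 1, top Y: go to s1, push ε → (s1, 00111, Y$)
  read 0, top Y: go to s0, push Y → (s0, 0111, Y$)
  read 0, top Y: go to s1, push ε → (s1, 111, $)
  read 1, top $: go to s0, push Y$ → (s0, 11, Y$)
  read 1, top Y: go to s1, push ε → (s1, 1, $)
  read 1, top $: go to s0, push Y$ → (s0, ε, Y$)
All input consumed; state s0 ∉ F and no further ε-move applies.

Reject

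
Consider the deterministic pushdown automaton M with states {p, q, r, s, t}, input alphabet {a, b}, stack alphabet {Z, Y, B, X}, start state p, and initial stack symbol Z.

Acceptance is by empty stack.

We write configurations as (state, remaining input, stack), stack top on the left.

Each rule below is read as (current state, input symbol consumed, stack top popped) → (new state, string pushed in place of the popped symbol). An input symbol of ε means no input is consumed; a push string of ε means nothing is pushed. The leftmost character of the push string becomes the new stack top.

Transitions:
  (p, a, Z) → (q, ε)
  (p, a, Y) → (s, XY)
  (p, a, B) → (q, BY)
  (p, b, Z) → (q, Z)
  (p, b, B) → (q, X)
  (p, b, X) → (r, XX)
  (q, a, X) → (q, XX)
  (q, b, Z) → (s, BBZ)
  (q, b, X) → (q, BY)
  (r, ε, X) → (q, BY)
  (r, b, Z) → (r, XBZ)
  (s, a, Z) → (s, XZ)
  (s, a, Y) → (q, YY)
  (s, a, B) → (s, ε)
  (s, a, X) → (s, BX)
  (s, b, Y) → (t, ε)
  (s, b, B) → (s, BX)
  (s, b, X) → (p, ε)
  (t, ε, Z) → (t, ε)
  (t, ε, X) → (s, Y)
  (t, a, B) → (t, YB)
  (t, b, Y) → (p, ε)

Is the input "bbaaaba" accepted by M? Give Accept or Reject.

(p, bbaaaba, Z)
  read b, top Z: go to q, push Z → (q, baaaba, Z)
  read b, top Z: go to s, push BBZ → (s, aaaba, BBZ)
  read a, top B: go to s, push ε → (s, aaba, BZ)
  read a, top B: go to s, push ε → (s, aba, Z)
  read a, top Z: go to s, push XZ → (s, ba, XZ)
  read b, top X: go to p, push ε → (p, a, Z)
  read a, top Z: go to q, push ε → (q, ε, ε)
All input consumed and the stack is empty.

Accept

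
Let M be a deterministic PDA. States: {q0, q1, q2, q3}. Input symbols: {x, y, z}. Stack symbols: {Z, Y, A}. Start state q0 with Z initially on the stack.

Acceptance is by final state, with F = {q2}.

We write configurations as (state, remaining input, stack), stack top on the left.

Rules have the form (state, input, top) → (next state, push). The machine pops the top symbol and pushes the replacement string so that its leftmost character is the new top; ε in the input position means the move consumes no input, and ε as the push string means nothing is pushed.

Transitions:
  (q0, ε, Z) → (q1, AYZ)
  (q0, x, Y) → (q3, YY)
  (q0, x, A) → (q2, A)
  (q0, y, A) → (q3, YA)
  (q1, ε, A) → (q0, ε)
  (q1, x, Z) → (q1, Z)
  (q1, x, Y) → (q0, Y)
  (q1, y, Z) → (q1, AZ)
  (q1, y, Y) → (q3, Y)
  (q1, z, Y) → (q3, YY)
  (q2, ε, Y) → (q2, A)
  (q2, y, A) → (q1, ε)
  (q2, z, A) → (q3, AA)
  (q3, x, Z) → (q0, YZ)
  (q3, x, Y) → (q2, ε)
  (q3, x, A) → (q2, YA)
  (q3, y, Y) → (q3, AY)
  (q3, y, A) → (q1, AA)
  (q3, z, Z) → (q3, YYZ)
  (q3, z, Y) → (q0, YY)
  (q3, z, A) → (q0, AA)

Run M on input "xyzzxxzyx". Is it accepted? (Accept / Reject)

(q0, xyzzxxzyx, Z)
  ε-move, top Z: go to q1, push AYZ → (q1, xyzzxxzyx, AYZ)
  ε-move, top A: go to q0, push ε → (q0, xyzzxxzyx, YZ)
  read x, top Y: go to q3, push YY → (q3, yzzxxzyx, YYZ)
  read y, top Y: go to q3, push AY → (q3, zzxxzyx, AYYZ)
  read z, top A: go to q0, push AA → (q0, zxxzyx, AAYYZ)
No transition applies at (q0, zxxzyx, AAYYZ); input not fully consumed.

Reject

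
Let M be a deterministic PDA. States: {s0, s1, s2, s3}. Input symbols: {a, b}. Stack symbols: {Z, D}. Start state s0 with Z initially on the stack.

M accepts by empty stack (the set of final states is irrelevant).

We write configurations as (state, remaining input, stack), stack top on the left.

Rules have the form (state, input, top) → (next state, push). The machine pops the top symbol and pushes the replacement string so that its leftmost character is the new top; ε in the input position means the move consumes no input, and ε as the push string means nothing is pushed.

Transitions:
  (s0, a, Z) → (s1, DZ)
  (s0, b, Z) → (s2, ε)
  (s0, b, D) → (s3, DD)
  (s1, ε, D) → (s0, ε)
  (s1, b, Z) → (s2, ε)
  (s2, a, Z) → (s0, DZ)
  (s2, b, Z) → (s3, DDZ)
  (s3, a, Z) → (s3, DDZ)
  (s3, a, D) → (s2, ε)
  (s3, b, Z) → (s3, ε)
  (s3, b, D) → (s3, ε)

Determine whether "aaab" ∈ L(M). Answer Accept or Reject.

(s0, aaab, Z)
  read a, top Z: go to s1, push DZ → (s1, aab, DZ)
  ε-move, top D: go to s0, push ε → (s0, aab, Z)
  read a, top Z: go to s1, push DZ → (s1, ab, DZ)
  ε-move, top D: go to s0, push ε → (s0, ab, Z)
  read a, top Z: go to s1, push DZ → (s1, b, DZ)
  ε-move, top D: go to s0, push ε → (s0, b, Z)
  read b, top Z: go to s2, push ε → (s2, ε, ε)
All input consumed and the stack is empty.

Accept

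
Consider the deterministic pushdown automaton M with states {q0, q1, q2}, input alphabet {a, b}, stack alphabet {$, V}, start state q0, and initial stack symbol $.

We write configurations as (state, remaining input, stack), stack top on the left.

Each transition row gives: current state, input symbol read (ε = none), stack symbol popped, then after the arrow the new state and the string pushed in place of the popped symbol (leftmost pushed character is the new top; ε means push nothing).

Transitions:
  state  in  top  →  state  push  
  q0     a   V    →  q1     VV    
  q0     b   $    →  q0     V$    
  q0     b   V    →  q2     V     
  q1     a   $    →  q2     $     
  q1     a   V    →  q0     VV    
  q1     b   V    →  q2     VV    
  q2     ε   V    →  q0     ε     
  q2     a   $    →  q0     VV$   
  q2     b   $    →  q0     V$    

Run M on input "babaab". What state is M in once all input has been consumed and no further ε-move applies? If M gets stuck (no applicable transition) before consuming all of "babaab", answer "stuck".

(q0, babaab, $)
  read b, top $: go to q0, push V$ → (q0, abaab, V$)
  read a, top V: go to q1, push VV → (q1, baab, VV$)
  read b, top V: go to q2, push VV → (q2, aab, VVV$)
  ε-move, top V: go to q0, push ε → (q0, aab, VV$)
  read a, top V: go to q1, push VV → (q1, ab, VVV$)
  read a, top V: go to q0, push VV → (q0, b, VVVV$)
  read b, top V: go to q2, push V → (q2, ε, VVVV$)
  ε-move, top V: go to q0, push ε → (q0, ε, VVV$)
All input consumed; M is in state q0.

q0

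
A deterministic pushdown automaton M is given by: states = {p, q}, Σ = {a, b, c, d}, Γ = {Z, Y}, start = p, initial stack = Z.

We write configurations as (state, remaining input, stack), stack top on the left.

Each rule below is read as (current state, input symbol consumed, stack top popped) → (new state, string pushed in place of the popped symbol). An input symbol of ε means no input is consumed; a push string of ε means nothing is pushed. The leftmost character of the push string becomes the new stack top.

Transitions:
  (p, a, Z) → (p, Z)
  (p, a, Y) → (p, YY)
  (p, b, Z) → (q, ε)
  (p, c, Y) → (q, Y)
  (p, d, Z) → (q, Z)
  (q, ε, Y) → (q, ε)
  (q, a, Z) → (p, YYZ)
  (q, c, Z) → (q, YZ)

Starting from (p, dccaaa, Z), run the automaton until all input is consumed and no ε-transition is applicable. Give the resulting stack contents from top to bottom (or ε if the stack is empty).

YYYYZ

(p, dccaaa, Z)
  read d, top Z: go to q, push Z → (q, ccaaa, Z)
  read c, top Z: go to q, push YZ → (q, caaa, YZ)
  ε-move, top Y: go to q, push ε → (q, caaa, Z)
  read c, top Z: go to q, push YZ → (q, aaa, YZ)
  ε-move, top Y: go to q, push ε → (q, aaa, Z)
  read a, top Z: go to p, push YYZ → (p, aa, YYZ)
  read a, top Y: go to p, push YY → (p, a, YYYZ)
  read a, top Y: go to p, push YY → (p, ε, YYYYZ)
All input consumed in state p with stack YYYYZ.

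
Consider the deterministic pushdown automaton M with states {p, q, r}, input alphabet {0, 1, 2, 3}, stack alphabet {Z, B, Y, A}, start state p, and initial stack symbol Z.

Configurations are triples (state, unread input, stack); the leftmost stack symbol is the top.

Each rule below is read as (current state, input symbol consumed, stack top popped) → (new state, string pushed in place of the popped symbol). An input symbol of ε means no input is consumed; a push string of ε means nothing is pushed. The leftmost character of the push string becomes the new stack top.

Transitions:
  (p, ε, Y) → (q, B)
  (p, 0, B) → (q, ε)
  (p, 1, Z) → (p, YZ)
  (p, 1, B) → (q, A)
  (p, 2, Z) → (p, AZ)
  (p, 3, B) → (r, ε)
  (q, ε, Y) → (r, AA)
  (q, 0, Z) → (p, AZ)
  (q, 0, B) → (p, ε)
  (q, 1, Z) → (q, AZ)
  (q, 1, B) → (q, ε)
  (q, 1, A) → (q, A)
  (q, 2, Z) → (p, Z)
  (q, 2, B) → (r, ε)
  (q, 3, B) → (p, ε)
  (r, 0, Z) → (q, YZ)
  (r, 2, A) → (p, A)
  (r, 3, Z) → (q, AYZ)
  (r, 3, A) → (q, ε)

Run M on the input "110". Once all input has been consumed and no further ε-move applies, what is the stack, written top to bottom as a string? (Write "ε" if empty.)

(p, 110, Z) ⊢ (p, 10, YZ) ⊢ (q, 10, BZ) ⊢ (q, 0, Z) ⊢ (p, ε, AZ)
All input consumed in state p with stack AZ.

AZ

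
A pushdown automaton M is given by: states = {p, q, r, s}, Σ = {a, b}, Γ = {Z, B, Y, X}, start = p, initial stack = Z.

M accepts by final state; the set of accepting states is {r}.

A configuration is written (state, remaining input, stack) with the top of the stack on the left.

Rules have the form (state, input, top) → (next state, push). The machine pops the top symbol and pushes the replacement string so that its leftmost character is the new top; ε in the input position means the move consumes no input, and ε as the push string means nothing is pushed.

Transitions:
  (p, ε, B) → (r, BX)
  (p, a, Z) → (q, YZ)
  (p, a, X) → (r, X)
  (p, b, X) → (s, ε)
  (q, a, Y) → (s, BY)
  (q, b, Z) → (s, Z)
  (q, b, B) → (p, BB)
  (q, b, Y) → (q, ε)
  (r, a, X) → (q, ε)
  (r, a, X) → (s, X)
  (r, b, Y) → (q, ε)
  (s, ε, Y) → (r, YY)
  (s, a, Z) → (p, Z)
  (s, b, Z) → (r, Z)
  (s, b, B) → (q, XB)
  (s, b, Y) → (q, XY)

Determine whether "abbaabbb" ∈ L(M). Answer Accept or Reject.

Accept

One accepting computation: (p, abbaabbb, Z) ⊢ (q, bbaabbb, YZ) ⊢ (q, baabbb, Z) ⊢ (s, aabbb, Z) ⊢ (p, abbb, Z) ⊢ (q, bbb, YZ) ⊢ (q, bb, Z) ⊢ (s, b, Z) ⊢ (r, ε, Z)
All input consumed and state r ∈ F.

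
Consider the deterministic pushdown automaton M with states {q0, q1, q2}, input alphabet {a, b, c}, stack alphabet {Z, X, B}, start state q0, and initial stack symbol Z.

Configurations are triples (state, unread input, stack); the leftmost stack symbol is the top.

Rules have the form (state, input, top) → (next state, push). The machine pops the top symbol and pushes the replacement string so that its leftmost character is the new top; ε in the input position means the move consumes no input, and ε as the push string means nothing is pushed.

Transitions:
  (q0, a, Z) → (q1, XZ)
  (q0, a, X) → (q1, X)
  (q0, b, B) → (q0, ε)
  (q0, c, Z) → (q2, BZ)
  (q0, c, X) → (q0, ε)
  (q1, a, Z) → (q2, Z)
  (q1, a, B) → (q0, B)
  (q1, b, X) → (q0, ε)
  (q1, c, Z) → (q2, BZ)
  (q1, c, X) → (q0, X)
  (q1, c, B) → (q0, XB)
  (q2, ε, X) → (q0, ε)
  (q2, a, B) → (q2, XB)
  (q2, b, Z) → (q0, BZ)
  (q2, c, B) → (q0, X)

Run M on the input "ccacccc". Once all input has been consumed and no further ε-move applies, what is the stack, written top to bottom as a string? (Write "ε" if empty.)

(q0, ccacccc, Z)
  read c, top Z: go to q2, push BZ → (q2, cacccc, BZ)
  read c, top B: go to q0, push X → (q0, acccc, XZ)
  read a, top X: go to q1, push X → (q1, cccc, XZ)
  read c, top X: go to q0, push X → (q0, ccc, XZ)
  read c, top X: go to q0, push ε → (q0, cc, Z)
  read c, top Z: go to q2, push BZ → (q2, c, BZ)
  read c, top B: go to q0, push X → (q0, ε, XZ)
All input consumed in state q0 with stack XZ.

XZ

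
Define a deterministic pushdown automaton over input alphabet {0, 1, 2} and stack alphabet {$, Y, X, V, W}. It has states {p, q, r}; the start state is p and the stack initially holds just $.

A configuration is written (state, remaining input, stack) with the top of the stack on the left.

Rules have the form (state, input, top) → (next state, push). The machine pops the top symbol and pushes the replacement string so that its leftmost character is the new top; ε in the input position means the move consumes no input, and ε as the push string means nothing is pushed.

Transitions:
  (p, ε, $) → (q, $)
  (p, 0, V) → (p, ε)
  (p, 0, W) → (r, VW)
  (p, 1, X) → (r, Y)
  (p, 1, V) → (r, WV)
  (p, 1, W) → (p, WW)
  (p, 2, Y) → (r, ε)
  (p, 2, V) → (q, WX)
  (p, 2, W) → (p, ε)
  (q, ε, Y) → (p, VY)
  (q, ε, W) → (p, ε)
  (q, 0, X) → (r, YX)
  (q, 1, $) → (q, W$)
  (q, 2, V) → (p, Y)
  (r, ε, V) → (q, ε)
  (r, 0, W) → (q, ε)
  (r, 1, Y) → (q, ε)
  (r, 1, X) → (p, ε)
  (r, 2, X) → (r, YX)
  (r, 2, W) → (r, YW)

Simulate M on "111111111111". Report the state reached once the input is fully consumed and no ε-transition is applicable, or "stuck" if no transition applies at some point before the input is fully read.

(p, 111111111111, $)
  ε-move, top $: go to q, push $ → (q, 111111111111, $)
  read 1, top $: go to q, push W$ → (q, 11111111111, W$)
  ε-move, top W: go to p, push ε → (p, 11111111111, $)
  ε-move, top $: go to q, push $ → (q, 11111111111, $)
  read 1, top $: go to q, push W$ → (q, 1111111111, W$)
  ε-move, top W: go to p, push ε → (p, 1111111111, $)
  ε-move, top $: go to q, push $ → (q, 1111111111, $)
  read 1, top $: go to q, push W$ → (q, 111111111, W$)
  ε-move, top W: go to p, push ε → (p, 111111111, $)
  ε-move, top $: go to q, push $ → (q, 111111111, $)
  read 1, top $: go to q, push W$ → (q, 11111111, W$)
  ε-move, top W: go to p, push ε → (p, 11111111, $)
  ε-move, top $: go to q, push $ → (q, 11111111, $)
  read 1, top $: go to q, push W$ → (q, 1111111, W$)
  ε-move, top W: go to p, push ε → (p, 1111111, $)
  ε-move, top $: go to q, push $ → (q, 1111111, $)
  read 1, top $: go to q, push W$ → (q, 111111, W$)
  ε-move, top W: go to p, push ε → (p, 111111, $)
  ε-move, top $: go to q, push $ → (q, 111111, $)
  read 1, top $: go to q, push W$ → (q, 11111, W$)
  ε-move, top W: go to p, push ε → (p, 11111, $)
  ε-move, top $: go to q, push $ → (q, 11111, $)
  read 1, top $: go to q, push W$ → (q, 1111, W$)
  ε-move, top W: go to p, push ε → (p, 1111, $)
  ε-move, top $: go to q, push $ → (q, 1111, $)
  read 1, top $: go to q, push W$ → (q, 111, W$)
  ε-move, top W: go to p, push ε → (p, 111, $)
  ε-move, top $: go to q, push $ → (q, 111, $)
  read 1, top $: go to q, push W$ → (q, 11, W$)
  ε-move, top W: go to p, push ε → (p, 11, $)
  ε-move, top $: go to q, push $ → (q, 11, $)
  read 1, top $: go to q, push W$ → (q, 1, W$)
  ε-move, top W: go to p, push ε → (p, 1, $)
  ε-move, top $: go to q, push $ → (q, 1, $)
  read 1, top $: go to q, push W$ → (q, ε, W$)
  ε-move, top W: go to p, push ε → (p, ε, $)
  ε-move, top $: go to q, push $ → (q, ε, $)
All input consumed; M is in state q.

q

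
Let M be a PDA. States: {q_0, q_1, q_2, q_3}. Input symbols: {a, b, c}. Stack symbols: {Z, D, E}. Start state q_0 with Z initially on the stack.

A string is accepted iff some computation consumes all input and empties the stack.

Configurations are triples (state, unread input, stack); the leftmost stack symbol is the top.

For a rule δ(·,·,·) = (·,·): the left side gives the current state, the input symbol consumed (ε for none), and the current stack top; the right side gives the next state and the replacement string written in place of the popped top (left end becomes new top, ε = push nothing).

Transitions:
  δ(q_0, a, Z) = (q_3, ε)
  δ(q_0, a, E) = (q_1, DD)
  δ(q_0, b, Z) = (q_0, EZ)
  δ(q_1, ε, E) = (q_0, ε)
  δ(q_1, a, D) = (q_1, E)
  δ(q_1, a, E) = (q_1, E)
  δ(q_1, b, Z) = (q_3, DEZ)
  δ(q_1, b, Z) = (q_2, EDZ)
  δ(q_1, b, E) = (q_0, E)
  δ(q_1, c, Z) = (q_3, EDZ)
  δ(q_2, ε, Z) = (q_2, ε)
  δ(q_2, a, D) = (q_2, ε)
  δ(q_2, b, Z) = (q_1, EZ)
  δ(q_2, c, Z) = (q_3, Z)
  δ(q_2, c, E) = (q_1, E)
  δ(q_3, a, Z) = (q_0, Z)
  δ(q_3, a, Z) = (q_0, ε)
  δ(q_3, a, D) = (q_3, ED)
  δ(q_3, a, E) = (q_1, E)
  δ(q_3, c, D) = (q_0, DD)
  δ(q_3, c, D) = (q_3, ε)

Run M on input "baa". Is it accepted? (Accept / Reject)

No computation consumes all input and empties the stack.

Reject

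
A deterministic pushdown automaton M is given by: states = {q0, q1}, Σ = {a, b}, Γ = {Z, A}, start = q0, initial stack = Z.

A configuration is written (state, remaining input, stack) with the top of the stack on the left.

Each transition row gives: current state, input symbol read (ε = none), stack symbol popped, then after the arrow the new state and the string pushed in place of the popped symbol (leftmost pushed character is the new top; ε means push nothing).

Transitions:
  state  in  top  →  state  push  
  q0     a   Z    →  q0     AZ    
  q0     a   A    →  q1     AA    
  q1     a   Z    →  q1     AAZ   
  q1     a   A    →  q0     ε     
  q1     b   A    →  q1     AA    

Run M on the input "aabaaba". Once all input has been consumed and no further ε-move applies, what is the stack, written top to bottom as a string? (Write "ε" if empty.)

(q0, aabaaba, Z) ⊢ (q0, abaaba, AZ) ⊢ (q1, baaba, AAZ) ⊢ (q1, aaba, AAAZ) ⊢ (q0, aba, AAZ) ⊢ (q1, ba, AAAZ) ⊢ (q1, a, AAAAZ) ⊢ (q0, ε, AAAZ)
All input consumed in state q0 with stack AAAZ.

AAAZ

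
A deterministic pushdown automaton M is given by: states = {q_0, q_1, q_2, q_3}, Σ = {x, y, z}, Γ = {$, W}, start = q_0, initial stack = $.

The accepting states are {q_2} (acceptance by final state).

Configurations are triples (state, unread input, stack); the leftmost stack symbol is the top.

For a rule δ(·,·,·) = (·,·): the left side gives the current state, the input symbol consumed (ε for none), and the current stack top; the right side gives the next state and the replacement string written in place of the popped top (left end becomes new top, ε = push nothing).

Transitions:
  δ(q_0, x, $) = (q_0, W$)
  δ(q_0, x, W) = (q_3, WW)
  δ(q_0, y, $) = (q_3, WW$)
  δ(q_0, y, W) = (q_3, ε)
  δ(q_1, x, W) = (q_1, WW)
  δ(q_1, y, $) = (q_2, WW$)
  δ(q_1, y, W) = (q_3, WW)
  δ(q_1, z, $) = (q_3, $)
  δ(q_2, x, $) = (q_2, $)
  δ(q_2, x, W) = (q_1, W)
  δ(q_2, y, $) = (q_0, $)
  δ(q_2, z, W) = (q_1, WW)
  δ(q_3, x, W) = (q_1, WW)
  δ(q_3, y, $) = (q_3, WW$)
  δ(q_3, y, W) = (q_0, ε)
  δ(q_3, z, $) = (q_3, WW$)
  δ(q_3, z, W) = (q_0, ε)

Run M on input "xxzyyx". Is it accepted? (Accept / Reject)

Reject

(q_0, xxzyyx, $)
  read x, top $: go to q_0, push W$ → (q_0, xzyyx, W$)
  read x, top W: go to q_3, push WW → (q_3, zyyx, WW$)
  read z, top W: go to q_0, push ε → (q_0, yyx, W$)
  read y, top W: go to q_3, push ε → (q_3, yx, $)
  read y, top $: go to q_3, push WW$ → (q_3, x, WW$)
  read x, top W: go to q_1, push WW → (q_1, ε, WWW$)
All input consumed; state q_1 ∉ F and no further ε-move applies.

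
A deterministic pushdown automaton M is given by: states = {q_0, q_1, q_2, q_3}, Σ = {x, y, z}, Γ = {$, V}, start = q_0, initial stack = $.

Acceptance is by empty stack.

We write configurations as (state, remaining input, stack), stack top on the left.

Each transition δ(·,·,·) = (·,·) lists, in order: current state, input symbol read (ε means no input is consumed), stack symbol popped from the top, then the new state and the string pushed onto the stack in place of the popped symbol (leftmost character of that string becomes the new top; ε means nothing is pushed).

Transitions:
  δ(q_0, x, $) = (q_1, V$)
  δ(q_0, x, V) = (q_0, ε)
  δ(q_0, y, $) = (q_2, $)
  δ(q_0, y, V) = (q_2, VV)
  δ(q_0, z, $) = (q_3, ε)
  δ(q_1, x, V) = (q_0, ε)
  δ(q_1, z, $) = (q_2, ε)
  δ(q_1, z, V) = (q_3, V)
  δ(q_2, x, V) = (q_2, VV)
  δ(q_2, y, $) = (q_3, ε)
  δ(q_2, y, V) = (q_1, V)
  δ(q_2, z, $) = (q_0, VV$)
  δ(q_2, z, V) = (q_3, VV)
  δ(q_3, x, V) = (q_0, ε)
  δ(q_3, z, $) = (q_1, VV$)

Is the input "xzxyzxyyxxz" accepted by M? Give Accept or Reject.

(q_0, xzxyzxyyxxz, $) ⊢ (q_1, zxyzxyyxxz, V$) ⊢ (q_3, xyzxyyxxz, V$) ⊢ (q_0, yzxyyxxz, $) ⊢ (q_2, zxyyxxz, $) ⊢ (q_0, xyyxxz, VV$) ⊢ (q_0, yyxxz, V$) ⊢ (q_2, yxxz, VV$) ⊢ (q_1, xxz, VV$) ⊢ (q_0, xz, V$) ⊢ (q_0, z, $) ⊢ (q_3, ε, ε)
All input consumed and the stack is empty.

Accept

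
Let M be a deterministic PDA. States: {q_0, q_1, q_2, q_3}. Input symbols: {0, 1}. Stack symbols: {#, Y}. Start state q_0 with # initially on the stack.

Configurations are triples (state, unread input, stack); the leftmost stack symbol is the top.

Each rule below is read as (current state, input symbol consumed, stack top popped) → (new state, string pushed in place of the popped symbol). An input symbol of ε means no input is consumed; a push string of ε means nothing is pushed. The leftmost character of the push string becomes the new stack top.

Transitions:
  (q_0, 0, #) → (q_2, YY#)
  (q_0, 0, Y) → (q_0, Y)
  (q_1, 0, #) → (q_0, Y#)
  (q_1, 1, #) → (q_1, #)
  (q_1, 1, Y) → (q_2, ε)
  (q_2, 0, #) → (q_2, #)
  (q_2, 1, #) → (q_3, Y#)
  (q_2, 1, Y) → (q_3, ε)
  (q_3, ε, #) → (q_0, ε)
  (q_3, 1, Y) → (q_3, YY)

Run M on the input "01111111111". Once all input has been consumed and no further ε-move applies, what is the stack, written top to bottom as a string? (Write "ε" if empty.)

(q_0, 01111111111, #)
  read 0, top #: go to q_2, push YY# → (q_2, 1111111111, YY#)
  read 1, top Y: go to q_3, push ε → (q_3, 111111111, Y#)
  read 1, top Y: go to q_3, push YY → (q_3, 11111111, YY#)
  read 1, top Y: go to q_3, push YY → (q_3, 1111111, YYY#)
  read 1, top Y: go to q_3, push YY → (q_3, 111111, YYYY#)
  read 1, top Y: go to q_3, push YY → (q_3, 11111, YYYYY#)
  read 1, top Y: go to q_3, push YY → (q_3, 1111, YYYYYY#)
  read 1, top Y: go to q_3, push YY → (q_3, 111, YYYYYYY#)
  read 1, top Y: go to q_3, push YY → (q_3, 11, YYYYYYYY#)
  read 1, top Y: go to q_3, push YY → (q_3, 1, YYYYYYYYY#)
  read 1, top Y: go to q_3, push YY → (q_3, ε, YYYYYYYYYY#)
All input consumed in state q_3 with stack YYYYYYYYYY#.

YYYYYYYYYY#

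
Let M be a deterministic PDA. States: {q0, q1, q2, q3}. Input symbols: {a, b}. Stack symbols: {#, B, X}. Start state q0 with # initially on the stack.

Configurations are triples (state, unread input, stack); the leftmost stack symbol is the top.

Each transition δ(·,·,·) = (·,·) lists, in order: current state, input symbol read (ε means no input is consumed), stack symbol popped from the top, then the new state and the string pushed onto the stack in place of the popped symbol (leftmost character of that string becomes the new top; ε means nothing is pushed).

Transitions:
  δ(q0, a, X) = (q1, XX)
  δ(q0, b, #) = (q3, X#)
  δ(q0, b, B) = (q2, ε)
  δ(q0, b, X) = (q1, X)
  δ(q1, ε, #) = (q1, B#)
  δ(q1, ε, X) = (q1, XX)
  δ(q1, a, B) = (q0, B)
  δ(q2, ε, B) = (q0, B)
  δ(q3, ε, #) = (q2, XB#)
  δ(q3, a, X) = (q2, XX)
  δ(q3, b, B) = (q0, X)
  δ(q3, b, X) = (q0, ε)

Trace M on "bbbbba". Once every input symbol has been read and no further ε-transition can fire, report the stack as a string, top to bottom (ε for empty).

XX#

(q0, bbbbba, #)
  read b, top #: go to q3, push X# → (q3, bbbba, X#)
  read b, top X: go to q0, push ε → (q0, bbba, #)
  read b, top #: go to q3, push X# → (q3, bba, X#)
  read b, top X: go to q0, push ε → (q0, ba, #)
  read b, top #: go to q3, push X# → (q3, a, X#)
  read a, top X: go to q2, push XX → (q2, ε, XX#)
All input consumed in state q2 with stack XX#.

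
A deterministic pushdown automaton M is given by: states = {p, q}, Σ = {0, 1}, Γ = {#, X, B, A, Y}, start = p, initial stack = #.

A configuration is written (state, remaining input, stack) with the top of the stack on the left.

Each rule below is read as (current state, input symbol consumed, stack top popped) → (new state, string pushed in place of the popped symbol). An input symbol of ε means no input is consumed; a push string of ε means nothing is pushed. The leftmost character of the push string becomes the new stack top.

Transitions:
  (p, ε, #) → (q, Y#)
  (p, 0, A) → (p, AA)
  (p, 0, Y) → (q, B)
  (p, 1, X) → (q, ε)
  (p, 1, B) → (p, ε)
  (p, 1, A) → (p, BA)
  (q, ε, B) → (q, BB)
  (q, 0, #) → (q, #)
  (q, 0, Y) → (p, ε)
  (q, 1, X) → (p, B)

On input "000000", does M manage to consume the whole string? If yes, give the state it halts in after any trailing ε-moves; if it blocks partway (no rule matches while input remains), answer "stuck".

q

(p, 000000, #)
  ε-move, top #: go to q, push Y# → (q, 000000, Y#)
  read 0, top Y: go to p, push ε → (p, 00000, #)
  ε-move, top #: go to q, push Y# → (q, 00000, Y#)
  read 0, top Y: go to p, push ε → (p, 0000, #)
  ε-move, top #: go to q, push Y# → (q, 0000, Y#)
  read 0, top Y: go to p, push ε → (p, 000, #)
  ε-move, top #: go to q, push Y# → (q, 000, Y#)
  read 0, top Y: go to p, push ε → (p, 00, #)
  ε-move, top #: go to q, push Y# → (q, 00, Y#)
  read 0, top Y: go to p, push ε → (p, 0, #)
  ε-move, top #: go to q, push Y# → (q, 0, Y#)
  read 0, top Y: go to p, push ε → (p, ε, #)
  ε-move, top #: go to q, push Y# → (q, ε, Y#)
All input consumed; M is in state q.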